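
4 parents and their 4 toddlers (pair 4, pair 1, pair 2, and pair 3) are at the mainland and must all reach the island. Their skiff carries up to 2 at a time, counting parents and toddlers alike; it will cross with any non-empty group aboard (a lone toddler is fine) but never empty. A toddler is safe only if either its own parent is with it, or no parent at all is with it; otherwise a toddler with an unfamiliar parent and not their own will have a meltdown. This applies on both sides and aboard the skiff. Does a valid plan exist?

No

Following every safe sequence of crossings from the start, the most of the 8 that can be at the island as the skiff arrives there on crossings 1, 3, 5 is 2, 3, 4 respectively; the best ever achieved is 4 of 8.
From crossing 7 on, no configuration arises that was not already reachable earlier: only 44 distinct safe configurations (who is on which side, and where the skiff is) can ever be reached, none of them has everyone across, and every continuation just revisits them. So no valid plan exists.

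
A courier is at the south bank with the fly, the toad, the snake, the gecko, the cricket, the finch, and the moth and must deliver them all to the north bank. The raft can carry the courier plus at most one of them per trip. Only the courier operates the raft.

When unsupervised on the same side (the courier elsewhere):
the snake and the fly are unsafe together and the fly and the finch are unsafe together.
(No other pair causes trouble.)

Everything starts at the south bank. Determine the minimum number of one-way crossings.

15

Counting alone: the courier can take at most 1 across per trip to the north bank, so moving all 7 needs at least 7 loaded trips out, with a return between consecutive ones — at least 13 crossings.
The safety rule pushes this higher. Following every safe sequence of crossings, the most of the 7 that can be at the north bank as the raft arrives there on crossing 13 is 6 — never all 7.
So no plan with fewer than 15 crossings exists, and this one achieves 15:
1. Courier goes to the north bank with the fly.  [the south bank: the cricket, the finch, the gecko, the moth, the snake, the toad | the north bank: the fly]
2. Courier goes back to the south bank alone.  [the south bank: the cricket, the finch, the gecko, the moth, the snake, the toad | the north bank: the fly]
3. Courier goes to the north bank with the toad.  [the south bank: the cricket, the finch, the gecko, the moth, the snake | the north bank: the fly, the toad]
4. Courier goes back to the south bank alone.  [the south bank: the cricket, the finch, the gecko, the moth, the snake | the north bank: the fly, the toad]
5. Courier goes to the north bank with the snake.  [the south bank: the cricket, the finch, the gecko, the moth | the north bank: the fly, the snake, the toad]
6. Courier goes back to the south bank with the fly.  [the south bank: the cricket, the finch, the fly, the gecko, the moth | the north bank: the snake, the toad]
7. Courier goes to the north bank with the finch.  [the south bank: the cricket, the fly, the gecko, the moth | the north bank: the finch, the snake, the toad]
8. Courier goes back to the south bank alone.  [the south bank: the cricket, the fly, the gecko, the moth | the north bank: the finch, the snake, the toad]
9. Courier goes to the north bank with the gecko.  [the south bank: the cricket, the fly, the moth | the north bank: the finch, the gecko, the snake, the toad]
10. Courier goes back to the south bank alone.  [the south bank: the cricket, the fly, the moth | the north bank: the finch, the gecko, the snake, the toad]
11. Courier goes to the north bank with the cricket.  [the south bank: the fly, the moth | the north bank: the cricket, the finch, the gecko, the snake, the toad]
12. Courier goes back to the south bank alone.  [the south bank: the fly, the moth | the north bank: the cricket, the finch, the gecko, the snake, the toad]
13. Courier goes to the north bank with the moth.  [the south bank: the fly | the north bank: the cricket, the finch, the gecko, the moth, the snake, the toad]
14. Courier goes back to the south bank alone.  [the south bank: the fly | the north bank: the cricket, the finch, the gecko, the moth, the snake, the toad]
15. Courier goes to the north bank with the fly.  [the south bank: — | the north bank: the cricket, the finch, the fly, the gecko, the moth, the snake, the toad]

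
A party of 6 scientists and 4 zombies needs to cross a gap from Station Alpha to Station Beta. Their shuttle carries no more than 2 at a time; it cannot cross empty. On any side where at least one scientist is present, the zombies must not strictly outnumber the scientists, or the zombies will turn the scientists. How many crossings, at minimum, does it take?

17

Counting alone: each trip to Station Beta takes at most 2 across and each return brings at least 1 back, so after t trips out (and t−1 returns) at most 2t − (t−1) of the 10 are across; that first reaches 10 at t = 9, so at least 17 crossings are needed.
The plan below uses exactly 17 crossings, so it is optimal:
1. 2 zombies → Station Beta.  (Station Alpha: 6S 2Z; Station Beta: 0S 2Z)
2. 1 zombie ← Station Alpha.  (Station Alpha: 6S 3Z; Station Beta: 0S 1Z)
3. 2 zombies → Station Beta.  (Station Alpha: 6S 1Z; Station Beta: 0S 3Z)
4. 1 zombie ← Station Alpha.  (Station Alpha: 6S 2Z; Station Beta: 0S 2Z)
5. 2 scientists → Station Beta.  (Station Alpha: 4S 2Z; Station Beta: 2S 2Z)
6. 1 zombie ← Station Alpha.  (Station Alpha: 4S 3Z; Station Beta: 2S 1Z)
7. 1 scientist and 1 zombie → Station Beta.  (Station Alpha: 3S 2Z; Station Beta: 3S 2Z)
8. 1 zombie ← Station Alpha.  (Station Alpha: 3S 3Z; Station Beta: 3S 1Z)
9. 2 zombies → Station Beta.  (Station Alpha: 3S 1Z; Station Beta: 3S 3Z)
10. 1 zombie ← Station Alpha.  (Station Alpha: 3S 2Z; Station Beta: 3S 2Z)
11. 1 scientist and 1 zombie → Station Beta.  (Station Alpha: 2S 1Z; Station Beta: 4S 3Z)
12. 1 zombie ← Station Alpha.  (Station Alpha: 2S 2Z; Station Beta: 4S 2Z)
13. 2 zombies → Station Beta.  (Station Alpha: 2S 0Z; Station Beta: 4S 4Z)
14. 1 zombie ← Station Alpha.  (Station Alpha: 2S 1Z; Station Beta: 4S 3Z)
15. 1 scientist and 1 zombie → Station Beta.  (Station Alpha: 1S 0Z; Station Beta: 5S 4Z)
16. 1 zombie ← Station Alpha.  (Station Alpha: 1S 1Z; Station Beta: 5S 3Z)
17. 1 scientist and 1 zombie → Station Beta.  (Station Alpha: 0S 0Z; Station Beta: 6S 4Z)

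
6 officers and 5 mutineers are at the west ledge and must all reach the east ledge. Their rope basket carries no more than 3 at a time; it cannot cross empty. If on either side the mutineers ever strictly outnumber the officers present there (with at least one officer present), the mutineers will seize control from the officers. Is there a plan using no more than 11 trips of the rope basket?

Yes

Yes — this plan uses 9 crossings (≤ 11):
1. 3 mutineers → the east ledge.  (the west ledge: 6O 2M; the east ledge: 0O 3M)
2. 1 mutineer ← the west ledge.  (the west ledge: 6O 3M; the east ledge: 0O 2M)
3. 3 officers → the east ledge.  (the west ledge: 3O 3M; the east ledge: 3O 2M)
4. 1 officer ← the west ledge.  (the west ledge: 4O 3M; the east ledge: 2O 2M)
5. 2 officers and 1 mutineer → the east ledge.  (the west ledge: 2O 2M; the east ledge: 4O 3M)
6. 1 officer ← the west ledge.  (the west ledge: 3O 2M; the east ledge: 3O 3M)
7. 2 officers and 1 mutineer → the east ledge.  (the west ledge: 1O 1M; the east ledge: 5O 4M)
8. 1 officer ← the west ledge.  (the west ledge: 2O 1M; the east ledge: 4O 4M)
9. 2 officers and 1 mutineer → the east ledge.  (the west ledge: 0O 0M; the east ledge: 6O 5M)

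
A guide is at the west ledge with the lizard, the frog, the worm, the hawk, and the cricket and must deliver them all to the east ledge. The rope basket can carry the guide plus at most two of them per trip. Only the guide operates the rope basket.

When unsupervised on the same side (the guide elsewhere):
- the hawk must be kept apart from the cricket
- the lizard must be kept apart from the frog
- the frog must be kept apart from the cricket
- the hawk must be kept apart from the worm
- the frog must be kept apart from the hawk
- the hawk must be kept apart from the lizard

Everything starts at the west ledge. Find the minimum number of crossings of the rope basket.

7

Counting alone: the guide can take at most 2 across per trip to the east ledge, so moving all 5 needs at least 3 loaded trips out, with a return between consecutive ones — at least 5 crossings.
The safety rule pushes this higher. Following every safe sequence of crossings, the most of the 5 that can be at the east ledge as the rope basket arrives there on crossing 5 is 4 — never all 5.
So no plan with fewer than 7 crossings exists, and this one achieves 7:
1. Guide goes to the east ledge with the frog and the hawk.  [the west ledge: the cricket, the lizard, the worm | the east ledge: the frog, the hawk]
2. Guide goes back to the west ledge with the frog.  [the west ledge: the cricket, the frog, the lizard, the worm | the east ledge: the hawk]
3. Guide goes to the east ledge with the cricket and the lizard.  [the west ledge: the frog, the worm | the east ledge: the cricket, the hawk, the lizard]
4. Guide goes back to the west ledge with the hawk.  [the west ledge: the frog, the hawk, the worm | the east ledge: the cricket, the lizard]
5. Guide goes to the east ledge with the frog and the worm.  [the west ledge: the hawk | the east ledge: the cricket, the frog, the lizard, the worm]
6. Guide goes back to the west ledge with the frog.  [the west ledge: the frog, the hawk | the east ledge: the cricket, the lizard, the worm]
7. Guide goes to the east ledge with the frog and the hawk.  [the west ledge: — | the east ledge: the cricket, the frog, the hawk, the lizard, the worm]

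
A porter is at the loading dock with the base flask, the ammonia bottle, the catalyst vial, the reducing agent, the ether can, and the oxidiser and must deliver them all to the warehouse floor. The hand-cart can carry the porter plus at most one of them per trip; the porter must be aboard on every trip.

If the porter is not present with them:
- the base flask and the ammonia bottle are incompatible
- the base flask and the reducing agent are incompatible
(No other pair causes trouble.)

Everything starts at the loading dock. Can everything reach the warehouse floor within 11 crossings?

Counting alone: the porter can take at most 1 across per trip to the warehouse floor, so moving all 6 needs at least 6 loaded trips out, with a return between consecutive ones — at least 11 crossings.
The safety rule pushes this higher. Following every safe sequence of crossings, the most of the 6 that can be at the warehouse floor as the hand-cart arrives there on crossing 11 is 5 — never all 6.
So the move cannot be finished within 11 crossings. (The shortest complete plan takes 13:)
1. Porter goes to the warehouse floor with the base flask.  [the loading dock: the ammonia bottle, the catalyst vial, the ether can, the oxidiser, the reducing agent | the warehouse floor: the base flask]
2. Porter goes back to the loading dock alone.  [the loading dock: the ammonia bottle, the catalyst vial, the ether can, the oxidiser, the reducing agent | the warehouse floor: the base flask]
3. Porter goes to the warehouse floor with the ammonia bottle.  [the loading dock: the catalyst vial, the ether can, the oxidiser, the reducing agent | the warehouse floor: the ammonia bottle, the base flask]
4. Porter goes back to the loading dock with the base flask.  [the loading dock: the base flask, the catalyst vial, the ether can, the oxidiser, the reducing agent | the warehouse floor: the ammonia bottle]
5. Porter goes to the warehouse floor with the reducing agent.  [the loading dock: the base flask, the catalyst vial, the ether can, the oxidiser | the warehouse floor: the ammonia bottle, the reducing agent]
6. Porter goes back to the loading dock alone.  [the loading dock: the base flask, the catalyst vial, the ether can, the oxidiser | the warehouse floor: the ammonia bottle, the reducing agent]
7. Porter goes to the warehouse floor with the catalyst vial.  [the loading dock: the base flask, the ether can, the oxidiser | the warehouse floor: the ammonia bottle, the catalyst vial, the reducing agent]
8. Porter goes back to the loading dock alone.  [the loading dock: the base flask, the ether can, the oxidiser | the warehouse floor: the ammonia bottle, the catalyst vial, the reducing agent]
9. Porter goes to the warehouse floor with the ether can.  [the loading dock: the base flask, the oxidiser | the warehouse floor: the ammonia bottle, the catalyst vial, the ether can, the reducing agent]
10. Porter goes back to the loading dock alone.  [the loading dock: the base flask, the oxidiser | the warehouse floor: the ammonia bottle, the catalyst vial, the ether can, the reducing agent]
11. Porter goes to the warehouse floor with the oxidiser.  [the loading dock: the base flask | the warehouse floor: the ammonia bottle, the catalyst vial, the ether can, the oxidiser, the reducing agent]
12. Porter goes back to the loading dock alone.  [the loading dock: the base flask | the warehouse floor: the ammonia bottle, the catalyst vial, the ether can, the oxidiser, the reducing agent]
13. Porter goes to the warehouse floor with the base flask.  [the loading dock: — | the warehouse floor: the ammonia bottle, the base flask, the catalyst vial, the ether can, the oxidiser, the reducing agent]

No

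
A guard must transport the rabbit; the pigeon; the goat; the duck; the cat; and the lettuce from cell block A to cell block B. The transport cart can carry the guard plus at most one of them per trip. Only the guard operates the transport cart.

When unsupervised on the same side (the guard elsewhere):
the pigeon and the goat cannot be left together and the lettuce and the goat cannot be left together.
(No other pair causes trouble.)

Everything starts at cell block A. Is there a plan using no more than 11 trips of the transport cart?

Counting alone: the guard can take at most 1 across per trip to cell block B, so moving all 6 needs at least 6 loaded trips out, with a return between consecutive ones — at least 11 crossings.
The safety rule pushes this higher. Following every safe sequence of crossings, the most of the 6 that can be at cell block B as the transport cart arrives there on crossing 11 is 5 — never all 6.
So the move cannot be finished within 11 crossings. (The shortest complete plan takes 13:)
1. Guard goes to cell block B with the goat.  [cell block A: the cat, the duck, the lettuce, the pigeon, the rabbit | cell block B: the goat]
2. Guard goes back to cell block A alone.  [cell block A: the cat, the duck, the lettuce, the pigeon, the rabbit | cell block B: the goat]
3. Guard goes to cell block B with the rabbit.  [cell block A: the cat, the duck, the lettuce, the pigeon | cell block B: the goat, the rabbit]
4. Guard goes back to cell block A alone.  [cell block A: the cat, the duck, the lettuce, the pigeon | cell block B: the goat, the rabbit]
5. Guard goes to cell block B with the pigeon.  [cell block A: the cat, the duck, the lettuce | cell block B: the goat, the pigeon, the rabbit]
6. Guard goes back to cell block A with the goat.  [cell block A: the cat, the duck, the goat, the lettuce | cell block B: the pigeon, the rabbit]
7. Guard goes to cell block B with the lettuce.  [cell block A: the cat, the duck, the goat | cell block B: the lettuce, the pigeon, the rabbit]
8. Guard goes back to cell block A alone.  [cell block A: the cat, the duck, the goat | cell block B: the lettuce, the pigeon, the rabbit]
9. Guard goes to cell block B with the duck.  [cell block A: the cat, the goat | cell block B: the duck, the lettuce, the pigeon, the rabbit]
10. Guard goes back to cell block A alone.  [cell block A: the cat, the goat | cell block B: the duck, the lettuce, the pigeon, the rabbit]
11. Guard goes to cell block B with the cat.  [cell block A: the goat | cell block B: the cat, the duck, the lettuce, the pigeon, the rabbit]
12. Guard goes back to cell block A alone.  [cell block A: the goat | cell block B: the cat, the duck, the lettuce, the pigeon, the rabbit]
13. Guard goes to cell block B with the goat.  [cell block A: — | cell block B: the cat, the duck, the goat, the lettuce, the pigeon, the rabbit]

No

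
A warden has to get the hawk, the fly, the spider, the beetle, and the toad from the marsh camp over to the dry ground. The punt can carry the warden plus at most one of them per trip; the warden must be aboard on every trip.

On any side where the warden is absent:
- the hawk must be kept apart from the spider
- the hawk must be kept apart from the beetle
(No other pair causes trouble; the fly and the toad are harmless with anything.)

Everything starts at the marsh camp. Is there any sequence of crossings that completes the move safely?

1. Warden goes to the dry ground with the hawk.  [the marsh camp: the beetle, the fly, the spider, the toad | the dry ground: the hawk]
2. Warden goes back to the marsh camp alone.  [the marsh camp: the beetle, the fly, the spider, the toad | the dry ground: the hawk]
3. Warden goes to the dry ground with the fly.  [the marsh camp: the beetle, the spider, the toad | the dry ground: the fly, the hawk]
4. Warden goes back to the marsh camp alone.  [the marsh camp: the beetle, the spider, the toad | the dry ground: the fly, the hawk]
5. Warden goes to the dry ground with the spider.  [the marsh camp: the beetle, the toad | the dry ground: the fly, the hawk, the spider]
6. Warden goes back to the marsh camp with the hawk.  [the marsh camp: the beetle, the hawk, the toad | the dry ground: the fly, the spider]
7. Warden goes to the dry ground with the beetle.  [the marsh camp: the hawk, the toad | the dry ground: the beetle, the fly, the spider]
8. Warden goes back to the marsh camp alone.  [the marsh camp: the hawk, the toad | the dry ground: the beetle, the fly, the spider]
9. Warden goes to the dry ground with the toad.  [the marsh camp: the hawk | the dry ground: the beetle, the fly, the spider, the toad]
10. Warden goes back to the marsh camp alone.  [the marsh camp: the hawk | the dry ground: the beetle, the fly, the spider, the toad]
11. Warden goes to the dry ground with the hawk.  [the marsh camp: — | the dry ground: the beetle, the fly, the hawk, the spider, the toad]

Yes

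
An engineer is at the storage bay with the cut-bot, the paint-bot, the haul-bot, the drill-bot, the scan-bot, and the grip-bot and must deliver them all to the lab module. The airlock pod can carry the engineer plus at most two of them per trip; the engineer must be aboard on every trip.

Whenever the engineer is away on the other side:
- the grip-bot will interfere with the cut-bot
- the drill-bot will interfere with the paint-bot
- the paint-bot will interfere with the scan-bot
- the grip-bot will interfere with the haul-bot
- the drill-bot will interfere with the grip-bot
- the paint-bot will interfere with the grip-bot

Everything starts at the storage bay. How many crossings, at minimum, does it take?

Counting alone: the engineer can take at most 2 across per trip to the lab module, so moving all 6 needs at least 3 loaded trips out, with a return between consecutive ones — at least 5 crossings.
The safety rule pushes this higher. Following every safe sequence of crossings, the most of the 6 that can be at the lab module as the airlock pod arrives there on crossings 5, 7 is 4, 5 respectively — never all 6.
So no plan with fewer than 9 crossings exists, and this one achieves 9:
1. Engineer goes to the lab module with the grip-bot and the paint-bot.  [the storage bay: the cut-bot, the drill-bot, the haul-bot, the scan-bot | the lab module: the grip-bot, the paint-bot]
2. Engineer goes back to the storage bay with the paint-bot.  [the storage bay: the cut-bot, the drill-bot, the haul-bot, the paint-bot, the scan-bot | the lab module: the grip-bot]
3. Engineer goes to the lab module with the cut-bot and the paint-bot.  [the storage bay: the drill-bot, the haul-bot, the scan-bot | the lab module: the cut-bot, the grip-bot, the paint-bot]
4. Engineer goes back to the storage bay with the grip-bot.  [the storage bay: the drill-bot, the grip-bot, the haul-bot, the scan-bot | the lab module: the cut-bot, the paint-bot]
5. Engineer goes to the lab module with the drill-bot and the haul-bot.  [the storage bay: the grip-bot, the scan-bot | the lab module: the cut-bot, the drill-bot, the haul-bot, the paint-bot]
6. Engineer goes back to the storage bay with the paint-bot.  [the storage bay: the grip-bot, the paint-bot, the scan-bot | the lab module: the cut-bot, the drill-bot, the haul-bot]
7. Engineer goes to the lab module with the paint-bot and the scan-bot.  [the storage bay: the grip-bot | the lab module: the cut-bot, the drill-bot, the haul-bot, the paint-bot, the scan-bot]
8. Engineer goes back to the storage bay with the paint-bot.  [the storage bay: the grip-bot, the paint-bot | the lab module: the cut-bot, the drill-bot, the haul-bot, the scan-bot]
9. Engineer goes to the lab module with the grip-bot and the paint-bot.  [the storage bay: — | the lab module: the cut-bot, the drill-bot, the grip-bot, the haul-bot, the paint-bot, the scan-bot]

9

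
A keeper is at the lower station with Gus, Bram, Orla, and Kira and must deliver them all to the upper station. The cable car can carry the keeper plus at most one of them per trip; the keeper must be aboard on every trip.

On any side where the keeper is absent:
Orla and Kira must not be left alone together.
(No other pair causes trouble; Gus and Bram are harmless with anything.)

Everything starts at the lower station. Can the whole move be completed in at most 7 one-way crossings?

Yes

Yes — this plan uses 7 crossings (≤ 7):
1. Keeper goes to the upper station with Orla.
2. Keeper goes back to the lower station alone.
3. Keeper goes to the upper station with Gus.
4. Keeper goes back to the lower station alone.
5. Keeper goes to the upper station with Bram.
6. Keeper goes back to the lower station alone.
7. Keeper goes to the upper station with Kira.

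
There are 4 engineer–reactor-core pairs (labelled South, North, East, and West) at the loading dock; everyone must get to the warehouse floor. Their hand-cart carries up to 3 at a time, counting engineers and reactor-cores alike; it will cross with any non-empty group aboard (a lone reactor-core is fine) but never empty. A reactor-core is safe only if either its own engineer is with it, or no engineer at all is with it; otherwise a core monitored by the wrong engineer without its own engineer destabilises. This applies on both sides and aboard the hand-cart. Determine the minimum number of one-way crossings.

9

Counting alone: each trip to the warehouse floor takes at most 3 across and each return brings at least 1 back, so after t trips out (and t−1 returns) at most 3t − (t−1) of the 8 are across; that first reaches 8 at t = 4, so at least 7 crossings are needed.
The safety rule pushes this higher. Following every safe sequence of crossings, the most of the 8 that can be at the warehouse floor as the hand-cart arrives there on crossing 7 is 7 — never all 8.
So no plan with fewer than 9 crossings exists, and this one achieves 9:
1. engineer South and reactor-core South cross → the warehouse floor.
2. engineer South crosses ← the loading dock.
3. engineer North, engineer South, and reactor-core North cross → the warehouse floor.
4. engineer South and reactor-core South cross ← the loading dock.
5. engineer East, engineer South, and engineer West cross → the warehouse floor.
6. reactor-core North crosses ← the loading dock.
7. reactor-core North and reactor-core South cross → the warehouse floor.
8. reactor-core South crosses ← the loading dock.
9. reactor-core East, reactor-core South, and reactor-core West cross → the warehouse floor.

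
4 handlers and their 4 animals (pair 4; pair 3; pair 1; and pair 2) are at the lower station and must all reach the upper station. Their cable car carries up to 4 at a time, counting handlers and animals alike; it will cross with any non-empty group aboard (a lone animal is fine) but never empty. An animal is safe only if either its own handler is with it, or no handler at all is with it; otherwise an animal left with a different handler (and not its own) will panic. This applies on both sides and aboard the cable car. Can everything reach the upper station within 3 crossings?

Counting alone: each trip to the upper station takes at most 4 across and each return brings at least 1 back, so after t trips out (and t−1 returns) at most 4t − (t−1) of the 8 are across; that first reaches 8 at t = 3, so at least 5 crossings are needed.
Since 3 < 5, 3 crossings cannot be enough. (The shortest complete plan in fact takes 5:)
1. animal 4 and handler 4 cross → the upper station.
2. handler 4 crosses ← the lower station.
3. handler 1, handler 2, handler 3, and handler 4 cross → the upper station.
4. animal 4 crosses ← the lower station.
5. animal 1, animal 2, animal 3, and animal 4 cross → the upper station.

No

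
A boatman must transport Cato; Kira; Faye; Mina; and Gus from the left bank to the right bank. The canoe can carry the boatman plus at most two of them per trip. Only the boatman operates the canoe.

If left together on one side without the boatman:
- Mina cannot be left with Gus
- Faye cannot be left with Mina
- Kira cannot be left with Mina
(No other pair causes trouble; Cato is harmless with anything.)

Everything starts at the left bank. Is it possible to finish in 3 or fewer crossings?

Counting alone: the boatman can take at most 2 across per trip to the right bank, so moving all 5 needs at least 3 loaded trips out, with a return between consecutive ones — at least 5 crossings.
Since 3 < 5, 3 crossings cannot be enough. (The shortest complete plan in fact takes 5:)
1. Boatman goes to the right bank with Cato and Mina.
2. Boatman goes back to the left bank alone.
3. Boatman goes to the right bank with Faye and Kira.
4. Boatman goes back to the left bank with Mina.
5. Boatman goes to the right bank with Gus and Mina.

No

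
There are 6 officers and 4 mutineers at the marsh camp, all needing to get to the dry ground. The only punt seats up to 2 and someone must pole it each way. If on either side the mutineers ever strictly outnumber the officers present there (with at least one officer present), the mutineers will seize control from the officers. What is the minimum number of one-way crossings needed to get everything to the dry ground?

Counting alone: each trip to the dry ground takes at most 2 across and each return brings at least 1 back, so after t trips out (and t−1 returns) at most 2t − (t−1) of the 10 are across; that first reaches 10 at t = 9, so at least 17 crossings are needed.
The plan below uses exactly 17 crossings, so it is optimal:
1. 2 mutineers → the dry ground.  (the marsh camp: 6O 2M; the dry ground: 0O 2M)
2. 1 mutineer ← the marsh camp.  (the marsh camp: 6O 3M; the dry ground: 0O 1M)
3. 2 mutineers → the dry ground.  (the marsh camp: 6O 1M; the dry ground: 0O 3M)
4. 1 mutineer ← the marsh camp.  (the marsh camp: 6O 2M; the dry ground: 0O 2M)
5. 2 officers → the dry ground.  (the marsh camp: 4O 2M; the dry ground: 2O 2M)
6. 1 mutineer ← the marsh camp.  (the marsh camp: 4O 3M; the dry ground: 2O 1M)
7. 1 officer and 1 mutineer → the dry ground.  (the marsh camp: 3O 2M; the dry ground: 3O 2M)
8. 1 mutineer ← the marsh camp.  (the marsh camp: 3O 3M; the dry ground: 3O 1M)
9. 2 mutineers → the dry ground.  (the marsh camp: 3O 1M; the dry ground: 3O 3M)
10. 1 mutineer ← the marsh camp.  (the marsh camp: 3O 2M; the dry ground: 3O 2M)
11. 1 officer and 1 mutineer → the dry ground.  (the marsh camp: 2O 1M; the dry ground: 4O 3M)
12. 1 mutineer ← the marsh camp.  (the marsh camp: 2O 2M; the dry ground: 4O 2M)
13. 2 mutineers → the dry ground.  (the marsh camp: 2O 0M; the dry ground: 4O 4M)
14. 1 mutineer ← the marsh camp.  (the marsh camp: 2O 1M; the dry ground: 4O 3M)
15. 1 officer and 1 mutineer → the dry ground.  (the marsh camp: 1O 0M; the dry ground: 5O 4M)
16. 1 mutineer ← the marsh camp.  (the marsh camp: 1O 1M; the dry ground: 5O 3M)
17. 1 officer and 1 mutineer → the dry ground.  (the marsh camp: 0O 0M; the dry ground: 6O 4M)

17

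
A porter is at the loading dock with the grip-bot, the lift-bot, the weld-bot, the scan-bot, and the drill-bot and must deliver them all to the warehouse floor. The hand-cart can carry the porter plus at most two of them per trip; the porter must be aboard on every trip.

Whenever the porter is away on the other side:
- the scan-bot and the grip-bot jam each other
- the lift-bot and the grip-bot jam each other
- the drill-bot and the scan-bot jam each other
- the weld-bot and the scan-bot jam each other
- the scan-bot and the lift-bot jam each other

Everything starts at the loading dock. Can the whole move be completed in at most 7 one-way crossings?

Yes — this plan uses 7 crossings (≤ 7):
1. Porter goes to the warehouse floor with the grip-bot and the scan-bot.
2. Porter goes back to the loading dock with the grip-bot.
3. Porter goes to the warehouse floor with the grip-bot and the weld-bot.
4. Porter goes back to the loading dock with the scan-bot.
5. Porter goes to the warehouse floor with the drill-bot and the lift-bot.
6. Porter goes back to the loading dock with the grip-bot.
7. Porter goes to the warehouse floor with the grip-bot and the scan-bot.

Yes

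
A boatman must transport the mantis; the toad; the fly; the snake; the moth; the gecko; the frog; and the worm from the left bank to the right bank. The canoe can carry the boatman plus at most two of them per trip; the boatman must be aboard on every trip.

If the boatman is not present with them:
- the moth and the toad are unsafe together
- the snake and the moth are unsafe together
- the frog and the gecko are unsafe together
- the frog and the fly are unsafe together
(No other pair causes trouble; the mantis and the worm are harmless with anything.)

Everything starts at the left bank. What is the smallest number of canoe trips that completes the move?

Counting alone: the boatman can take at most 2 across per trip to the right bank, so moving all 8 needs at least 4 loaded trips out, with a return between consecutive ones — at least 7 crossings.
The safety rule pushes this higher. Following every safe sequence of crossings, the most of the 8 that can be at the right bank as the canoe arrives there on crossing 7 is 7 — never all 8.
So no plan with fewer than 9 crossings exists, and this one achieves 9:
1. Boatman goes to the right bank with the frog and the moth.  [the left bank: the fly, the gecko, the mantis, the snake, the toad, the worm | the right bank: the frog, the moth]
2. Boatman goes back to the left bank alone.  [the left bank: the fly, the gecko, the mantis, the snake, the toad, the worm | the right bank: the frog, the moth]
3. Boatman goes to the right bank with the mantis and the toad.  [the left bank: the fly, the gecko, the snake, the worm | the right bank: the frog, the mantis, the moth, the toad]
4. Boatman goes back to the left bank with the moth.  [the left bank: the fly, the gecko, the moth, the snake, the worm | the right bank: the frog, the mantis, the toad]
5. Boatman goes to the right bank with the fly and the snake.  [the left bank: the gecko, the moth, the worm | the right bank: the fly, the frog, the mantis, the snake, the toad]
6. Boatman goes back to the left bank with the frog.  [the left bank: the frog, the gecko, the moth, the worm | the right bank: the fly, the mantis, the snake, the toad]
7. Boatman goes to the right bank with the gecko and the worm.  [the left bank: the frog, the moth | the right bank: the fly, the gecko, the mantis, the snake, the toad, the worm]
8. Boatman goes back to the left bank alone.  [the left bank: the frog, the moth | the right bank: the fly, the gecko, the mantis, the snake, the toad, the worm]
9. Boatman goes to the right bank with the frog and the moth.  [the left bank: — | the right bank: the fly, the frog, the gecko, the mantis, the moth, the snake, the toad, the worm]

9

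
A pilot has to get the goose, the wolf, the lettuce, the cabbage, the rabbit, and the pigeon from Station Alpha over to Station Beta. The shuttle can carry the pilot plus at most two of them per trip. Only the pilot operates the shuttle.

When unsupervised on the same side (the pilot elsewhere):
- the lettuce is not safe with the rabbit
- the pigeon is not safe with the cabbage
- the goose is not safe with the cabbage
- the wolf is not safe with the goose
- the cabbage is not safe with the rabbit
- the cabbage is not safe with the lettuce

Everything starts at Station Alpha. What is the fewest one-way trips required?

impossible

Whatever the first load, the items left behind include a forbidden pair without the pilot. No opening move is safe, so no plan exists.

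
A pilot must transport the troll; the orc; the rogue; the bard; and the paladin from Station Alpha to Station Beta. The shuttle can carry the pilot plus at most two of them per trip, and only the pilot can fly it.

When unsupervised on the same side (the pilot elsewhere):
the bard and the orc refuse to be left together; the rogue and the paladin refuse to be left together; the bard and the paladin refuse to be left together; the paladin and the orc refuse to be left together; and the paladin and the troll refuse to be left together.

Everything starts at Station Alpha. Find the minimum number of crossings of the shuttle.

Counting alone: the pilot can take at most 2 across per trip to Station Beta, so moving all 5 needs at least 3 loaded trips out, with a return between consecutive ones — at least 5 crossings.
The safety rule pushes this higher. Following every safe sequence of crossings, the most of the 5 that can be at Station Beta as the shuttle arrives there on crossing 5 is 4 — never all 5.
So no plan with fewer than 7 crossings exists, and this one achieves 7:
1. Pilot goes to Station Beta with the orc and the paladin.
2. Pilot goes back to Station Alpha with the orc.
3. Pilot goes to Station Beta with the orc and the troll.
4. Pilot goes back to Station Alpha with the paladin.
5. Pilot goes to Station Beta with the bard and the rogue.
6. Pilot goes back to Station Alpha with the orc.
7. Pilot goes to Station Beta with the orc and the paladin.

7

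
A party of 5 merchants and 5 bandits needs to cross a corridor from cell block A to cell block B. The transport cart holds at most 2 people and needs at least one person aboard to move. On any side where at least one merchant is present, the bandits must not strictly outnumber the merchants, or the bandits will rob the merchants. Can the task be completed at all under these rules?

No

Following every safe sequence of crossings from the start, the most of the 10 that can be at cell block B as the transport cart arrives there on crossings 1, 3, 5, 7 is 2, 3, 4, 5 respectively; the best ever achieved is 5 of 10.
From crossing 9 on, no configuration arises that was not already reachable earlier: only 13 distinct safe configurations (who is on which side, and where the transport cart is) can ever be reached, none of them has everyone across, and every continuation just revisits them. They are: 0 merchants + 0 bandits across (transport cart back at the start); 0 merchants + 1 bandit across (transport cart there); 0 merchants + 1 bandit across (transport cart back at the start); 0 merchants + 2 bandits across (transport cart there); 0 merchants + 2 bandits across (transport cart back at the start); 0 merchants + 3 bandits across (transport cart there); 0 merchants + 3 bandits across (transport cart back at the start); 0 merchants + 4 bandits across (transport cart there); 0 merchants + 4 bandits across (transport cart back at the start); 0 merchants + 5 bandits across (transport cart there); 1 merchant + 1 bandit across (transport cart there); 1 merchant + 1 bandit across (transport cart back at the start); 2 merchants + 2 bandits across (transport cart there). So no valid plan exists.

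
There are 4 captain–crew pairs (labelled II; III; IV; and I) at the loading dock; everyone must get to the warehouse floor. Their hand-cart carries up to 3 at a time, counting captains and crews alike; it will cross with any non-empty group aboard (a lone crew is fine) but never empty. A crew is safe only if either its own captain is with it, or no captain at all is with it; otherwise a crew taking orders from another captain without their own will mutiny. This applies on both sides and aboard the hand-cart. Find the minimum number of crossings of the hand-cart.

Counting alone: each trip to the warehouse floor takes at most 3 across and each return brings at least 1 back, so after t trips out (and t−1 returns) at most 3t − (t−1) of the 8 are across; that first reaches 8 at t = 4, so at least 7 crossings are needed.
The safety rule pushes this higher. Following every safe sequence of crossings, the most of the 8 that can be at the warehouse floor as the hand-cart arrives there on crossing 7 is 7 — never all 8.
So no plan with fewer than 9 crossings exists, and this one achieves 9:
1. captain II and crew II cross → the warehouse floor.
2. captain II crosses ← the loading dock.
3. captain II, captain III, and crew III cross → the warehouse floor.
4. captain II and crew II cross ← the loading dock.
5. captain I, captain II, and captain IV cross → the warehouse floor.
6. crew III crosses ← the loading dock.
7. crew II and crew III cross → the warehouse floor.
8. crew II crosses ← the loading dock.
9. crew I, crew II, and crew IV cross → the warehouse floor.

9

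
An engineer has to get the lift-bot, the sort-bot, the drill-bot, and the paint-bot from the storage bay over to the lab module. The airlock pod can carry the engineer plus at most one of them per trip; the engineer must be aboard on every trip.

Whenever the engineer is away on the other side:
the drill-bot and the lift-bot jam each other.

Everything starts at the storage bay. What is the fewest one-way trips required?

7

Counting alone: the engineer can take at most 1 across per trip to the lab module, so moving all 4 needs at least 4 loaded trips out, with a return between consecutive ones — at least 7 crossings.
The plan below uses exactly 7 crossings, so it is optimal:
1. Engineer goes to the lab module with the lift-bot.
2. Engineer goes back to the storage bay alone.
3. Engineer goes to the lab module with the sort-bot.
4. Engineer goes back to the storage bay alone.
5. Engineer goes to the lab module with the paint-bot.
6. Engineer goes back to the storage bay alone.
7. Engineer goes to the lab module with the drill-bot.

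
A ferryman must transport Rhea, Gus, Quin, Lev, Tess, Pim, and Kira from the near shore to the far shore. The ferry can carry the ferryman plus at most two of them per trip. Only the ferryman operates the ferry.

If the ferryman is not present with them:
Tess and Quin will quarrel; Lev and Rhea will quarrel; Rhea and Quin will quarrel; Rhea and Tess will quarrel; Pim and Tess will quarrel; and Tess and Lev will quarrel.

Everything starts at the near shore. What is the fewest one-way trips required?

11

Counting alone: the ferryman can take at most 2 across per trip to the far shore, so moving all 7 needs at least 4 loaded trips out, with a return between consecutive ones — at least 7 crossings.
The safety rule pushes this higher. Following every safe sequence of crossings, the most of the 7 that can be at the far shore as the ferry arrives there on crossings 7, 9 is 5, 6 respectively — never all 7.
So no plan with fewer than 11 crossings exists, and this one achieves 11:
1. Ferryman goes to the far shore with Rhea and Tess.  [the near shore: Gus, Kira, Lev, Pim, Quin | the far shore: Rhea, Tess]
2. Ferryman goes back to the near shore with Rhea.  [the near shore: Gus, Kira, Lev, Pim, Quin, Rhea | the far shore: Tess]
3. Ferryman goes to the far shore with Gus and Rhea.  [the near shore: Kira, Lev, Pim, Quin | the far shore: Gus, Rhea, Tess]
4. Ferryman goes back to the near shore with Rhea.  [the near shore: Kira, Lev, Pim, Quin, Rhea | the far shore: Gus, Tess]
5. Ferryman goes to the far shore with Pim and Rhea.  [the near shore: Kira, Lev, Quin | the far shore: Gus, Pim, Rhea, Tess]
6. Ferryman goes back to the near shore with Tess.  [the near shore: Kira, Lev, Quin, Tess | the far shore: Gus, Pim, Rhea]
7. Ferryman goes to the far shore with Lev and Quin.  [the near shore: Kira, Tess | the far shore: Gus, Lev, Pim, Quin, Rhea]
8. Ferryman goes back to the near shore with Rhea.  [the near shore: Kira, Rhea, Tess | the far shore: Gus, Lev, Pim, Quin]
9. Ferryman goes to the far shore with Kira and Rhea.  [the near shore: Tess | the far shore: Gus, Kira, Lev, Pim, Quin, Rhea]
10. Ferryman goes back to the near shore with Rhea.  [the near shore: Rhea, Tess | the far shore: Gus, Kira, Lev, Pim, Quin]
11. Ferryman goes to the far shore with Rhea and Tess.  [the near shore: — | the far shore: Gus, Kira, Lev, Pim, Quin, Rhea, Tess]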